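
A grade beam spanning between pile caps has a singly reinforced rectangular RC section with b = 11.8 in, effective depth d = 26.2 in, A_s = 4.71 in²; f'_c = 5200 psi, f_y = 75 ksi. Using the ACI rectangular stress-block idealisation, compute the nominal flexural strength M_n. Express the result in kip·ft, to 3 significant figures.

M_n ≈ 672 kip·ft

T = A_s f_y = 4.71 × 75 = 353.25 kips.
a = T/(0.85 f'_c b) = 353.25/(0.85 × 5.2 × 11.8) = 6.773 in.
M_n = T(d − a/2) = 353.25 × (26.2 − 3.3865) = 8058.9 kip·in = 8058.9/12 = 671.58 kip·ft.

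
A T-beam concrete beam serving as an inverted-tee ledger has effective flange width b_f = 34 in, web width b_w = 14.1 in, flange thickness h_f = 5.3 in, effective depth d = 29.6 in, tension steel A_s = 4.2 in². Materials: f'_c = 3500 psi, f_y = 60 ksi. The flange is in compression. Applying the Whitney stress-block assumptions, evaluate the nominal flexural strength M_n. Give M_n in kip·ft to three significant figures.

Tension: T = A_s f_y = 4.2 × 60 = 252 kips.
Try a within the flange: a = T/(0.85 f'_c b_f) = 252/(0.85 × 3.5 × 34) = 2.491 in.
Since a = 2.491 ≤ h_f = 5.3 in, the stress block lies entirely in the flange; analyse as a rectangular beam of width b_f.
M_n = T(d − a/2) = 252 × (29.6 − 1.2455) = 7145.3 kip·in.
M_n = 7145.3/12 = 595.44 kip·ft.

M_n ≈ 595 kip·ft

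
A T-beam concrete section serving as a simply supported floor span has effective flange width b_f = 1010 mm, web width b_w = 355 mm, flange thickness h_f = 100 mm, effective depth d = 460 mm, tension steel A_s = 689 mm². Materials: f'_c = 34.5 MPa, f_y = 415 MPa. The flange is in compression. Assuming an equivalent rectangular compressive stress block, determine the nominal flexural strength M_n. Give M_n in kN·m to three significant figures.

Tension: T = A_s f_y = 689 × 415 = 285935 N.
Try a within the flange: a = T/(0.85 f'_c b_f) = 285935/(0.85 × 34.5 × 1010) = 9.65 mm.
Since a = 9.65 ≤ h_f = 100 mm, the stress block lies entirely in the flange; analyse as a rectangular beam of width b_f.
M_n = T(d − a/2) = 285935 × (460 − 4.825) = 130.15 × 10⁶ N·mm.
M_n = 130.15 kN·m.

M_n ≈ 130 kN·m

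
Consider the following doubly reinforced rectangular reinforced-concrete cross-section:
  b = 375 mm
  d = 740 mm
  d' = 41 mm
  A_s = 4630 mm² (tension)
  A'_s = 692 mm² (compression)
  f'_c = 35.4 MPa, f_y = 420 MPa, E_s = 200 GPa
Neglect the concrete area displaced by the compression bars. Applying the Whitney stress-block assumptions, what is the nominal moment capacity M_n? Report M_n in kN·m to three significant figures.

M_n ≈ 1310 kN·m

Assume both tension and compression steel yield.
Net tension couple steel: A_s − A'_s = 3938 mm².
a = (A_s − A'_s) f_y / (0.85 f'_c b) = 1653960/(0.85 × 35.4 × 375) = 146.58 mm.
c = a/β₁ = 146.58/0.797 = 183.91 mm; ε'_s = 0.003(c − d')/c = 0.0023 ≥ f_y/E_s = 0.0021, so compression steel does yield.
M_n = (A_s − A'_s) f_y (d − a/2) + A'_s f_y (d − d') = [1653960 × (740 − 73.29) + 290640 × (740 − 41)] × 10⁻⁶ = 1102.71 + 203.16 = 1305.87 kN·m.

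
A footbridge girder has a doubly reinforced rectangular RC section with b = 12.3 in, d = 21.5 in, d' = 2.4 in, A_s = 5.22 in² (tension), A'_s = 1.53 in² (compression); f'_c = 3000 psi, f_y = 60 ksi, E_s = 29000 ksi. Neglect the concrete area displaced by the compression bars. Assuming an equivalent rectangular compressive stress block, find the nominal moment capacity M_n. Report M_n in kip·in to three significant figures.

Assume both steels yield.
a = (A_s − A'_s) f_y/(0.85 f'_c b) = (5.22 − 1.53) × 60/(0.85 × 3 × 12.3) = 7.059 in.
c = a/β₁ = 7.059/0.85 = 8.305 in; ε'_s = 0.003(c − d')/c = 0.0021 ≥ ε_y = 0.0021, so the compression steel yields.
M_n = (A_s − A'_s) f_y (d − a/2) + A'_s f_y (d − d') = 221.4 × (21.5 − 3.5295) + 91.8 × (21.5 − 2.4) = 3978.7 + 1753.4 = 5732.1 kip·in.

M_n ≈ 5730 kip·in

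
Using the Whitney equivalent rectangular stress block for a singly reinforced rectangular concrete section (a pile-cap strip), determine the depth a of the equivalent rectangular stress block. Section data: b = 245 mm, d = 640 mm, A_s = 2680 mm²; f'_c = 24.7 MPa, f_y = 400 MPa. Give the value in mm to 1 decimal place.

T = A_s f_y = 2680 × 400 = 1072000 N = 1072 kN.
Setting C = 0.85 f'_c a b equal to T: a = 1072000/(0.85 × 24.7 × 245) = 208.4 mm.

a ≈ 208.4 mm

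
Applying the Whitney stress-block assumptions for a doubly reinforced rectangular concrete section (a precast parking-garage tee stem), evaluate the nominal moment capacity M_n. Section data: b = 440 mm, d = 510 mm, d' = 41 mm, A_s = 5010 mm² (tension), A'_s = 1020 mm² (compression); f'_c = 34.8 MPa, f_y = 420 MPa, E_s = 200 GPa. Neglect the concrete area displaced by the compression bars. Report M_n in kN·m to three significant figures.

Assume both tension and compression steel yield.
Net tension couple steel: A_s − A'_s = 3990 mm².
a = (A_s − A'_s) f_y / (0.85 f'_c b) = 1675800/(0.85 × 34.8 × 440) = 128.76 mm.
c = a/β₁ = 128.76/0.801 = 160.75 mm; ε'_s = 0.003(c − d')/c = 0.0022 ≥ f_y/E_s = 0.0021, so compression steel does yield.
M_n = (A_s − A'_s) f_y (d − a/2) + A'_s f_y (d − d') = [1675800 × (510 − 64.38) + 428400 × (510 − 41)] × 10⁻⁶ = 746.77 + 200.92 = 947.69 kN·m.

M_n ≈ 948 kN·m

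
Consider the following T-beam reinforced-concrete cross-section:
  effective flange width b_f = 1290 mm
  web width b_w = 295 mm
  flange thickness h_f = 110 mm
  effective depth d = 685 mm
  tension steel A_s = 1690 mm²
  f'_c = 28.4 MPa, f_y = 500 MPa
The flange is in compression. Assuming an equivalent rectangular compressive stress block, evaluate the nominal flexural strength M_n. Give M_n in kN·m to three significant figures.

Tension: T = A_s f_y = 1690 × 500 = 845000 N.
Try a within the flange: a = T/(0.85 f'_c b_f) = 845000/(0.85 × 28.4 × 1290) = 27.13 mm.
Since a = 27.13 ≤ h_f = 110 mm, the stress block lies entirely in the flange; analyse as a rectangular beam of width b_f.
M_n = T(d − a/2) = 845000 × (685 − 13.565) = 567.36 × 10⁶ N·mm.
M_n = 567.36 kN·m.

M_n ≈ 567 kN·m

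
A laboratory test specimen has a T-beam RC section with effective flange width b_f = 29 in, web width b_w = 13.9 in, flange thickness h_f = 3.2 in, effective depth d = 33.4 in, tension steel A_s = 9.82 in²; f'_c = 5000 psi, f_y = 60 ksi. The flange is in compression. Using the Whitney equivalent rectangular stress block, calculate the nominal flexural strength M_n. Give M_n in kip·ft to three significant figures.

Tension: T = A_s f_y = 9.82 × 60 = 589.2 kips.
Try a within the flange: a = T/(0.85 f'_c b_f) = 589.2/(0.85 × 5 × 29) = 4.781 in.
a = 4.781 > h_f = 3.2 in: the block extends into the web. Split into flange-overhang and web parts.
C_f = 0.85 f'_c (b_f − b_w) h_f = 0.85 × 5 × (29 − 13.9) × 3.2 = 205.4 kips.
Remaining web compression depth: a_w = (T − C_f)/(0.85 f'_c b_w) = (589.2 − 205.4)/(0.85 × 5 × 13.9) = 6.497 in.
M_n = C_f(d − h_f/2) + (T − C_f)(d − a_w/2) = 205.4 × (33.4 − 1.6) + 383.8 × (33.4 − 3.2485) = 6531.7 + 11572.1 = 18103.8 kip·in.
M_n = 18103.8/12 = 1508.65 kip·ft.

M_n ≈ 1510 kip·ft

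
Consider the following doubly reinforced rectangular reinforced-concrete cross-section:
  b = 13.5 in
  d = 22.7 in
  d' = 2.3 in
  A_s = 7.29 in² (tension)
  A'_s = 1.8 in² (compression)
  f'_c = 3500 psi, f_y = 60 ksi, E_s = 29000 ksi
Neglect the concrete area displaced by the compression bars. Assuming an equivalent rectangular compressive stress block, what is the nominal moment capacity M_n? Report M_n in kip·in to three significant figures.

Assume both steels yield.
a = (A_s − A'_s) f_y/(0.85 f'_c b) = (7.29 − 1.8) × 60/(0.85 × 3.5 × 13.5) = 8.202 in.
c = a/β₁ = 8.202/0.85 = 9.649 in; ε'_s = 0.003(c − d')/c = 0.0023 ≥ ε_y = 0.0021, so the compression steel yields.
M_n = (A_s − A'_s) f_y (d − a/2) + A'_s f_y (d − d') = 329.4 × (22.7 − 4.101) + 108 × (22.7 − 2.3) = 6126.5 + 2203.2 = 8329.7 kip·in.

M_n ≈ 8330 kip·in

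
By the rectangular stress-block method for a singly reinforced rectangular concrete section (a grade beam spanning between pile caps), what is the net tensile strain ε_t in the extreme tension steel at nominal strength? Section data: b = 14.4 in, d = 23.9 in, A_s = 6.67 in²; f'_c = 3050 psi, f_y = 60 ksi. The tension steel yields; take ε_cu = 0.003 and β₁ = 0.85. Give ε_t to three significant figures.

a = A_s f_y/(0.85 f'_c b) = 10.720 in.
β₁ = 0.85, so c = a/β₁ = 10.720/0.85 = 12.612 in.
From the linear strain diagram with ε_cu = 0.003: ε_t = 0.003 (d − c)/c = 0.003 × (23.9 − 12.612)/12.612 = 0.00269.
ε_t < 0.004 — the section is over-reinforced for flexure under ACI limits.

ε_t ≈ 0.00269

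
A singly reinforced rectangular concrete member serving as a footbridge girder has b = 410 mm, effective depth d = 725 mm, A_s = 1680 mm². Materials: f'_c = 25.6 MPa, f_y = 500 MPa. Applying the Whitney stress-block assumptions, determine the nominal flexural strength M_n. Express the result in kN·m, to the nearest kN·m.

T = A_s f_y = 1680 × 500 = 840000 N = 840 kN.
From C = T: a = T/(0.85 f'_c b) = 840000/(0.85 × 25.6 × 410) = 94.15 mm.
M_n = T(d − a/2) = 840 kN × (725 − 47.075) mm = 569.46 kN·m.

M_n ≈ 569 kN·m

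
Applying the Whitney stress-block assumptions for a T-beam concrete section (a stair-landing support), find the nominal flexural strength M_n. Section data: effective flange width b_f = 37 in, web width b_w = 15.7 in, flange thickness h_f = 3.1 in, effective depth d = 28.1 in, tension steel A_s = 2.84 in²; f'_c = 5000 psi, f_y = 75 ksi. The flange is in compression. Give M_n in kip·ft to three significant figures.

M_n ≈ 487 kip·ft

Tension: T = A_s f_y = 2.84 × 75 = 213 kips.
Try a within the flange: a = T/(0.85 f'_c b_f) = 213/(0.85 × 5 × 37) = 1.355 in.
Since a = 1.355 ≤ h_f = 3.1 in, the stress block lies entirely in the flange; analyse as a rectangular beam of width b_f.
M_n = T(d − a/2) = 213 × (28.1 − 0.6775) = 5841.0 kip·in.
M_n = 5841.0/12 = 486.75 kip·ft.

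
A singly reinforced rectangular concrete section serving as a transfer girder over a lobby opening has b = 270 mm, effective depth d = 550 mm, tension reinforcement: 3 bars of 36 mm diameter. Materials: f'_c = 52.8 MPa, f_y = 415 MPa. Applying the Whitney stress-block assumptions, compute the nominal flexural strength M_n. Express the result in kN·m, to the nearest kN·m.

A_s = 3 × 1018 = 3054 mm².
T = A_s f_y = 3054 × 415 = 1267410 N = 1267.41 kN.
From C = T: a = T/(0.85 f'_c b) = 1267410/(0.85 × 52.8 × 270) = 104.59 mm.
M_n = T(d − a/2) = 1267.41 kN × (550 − 52.295) mm = 630.80 kN·m.

M_n ≈ 631 kN·m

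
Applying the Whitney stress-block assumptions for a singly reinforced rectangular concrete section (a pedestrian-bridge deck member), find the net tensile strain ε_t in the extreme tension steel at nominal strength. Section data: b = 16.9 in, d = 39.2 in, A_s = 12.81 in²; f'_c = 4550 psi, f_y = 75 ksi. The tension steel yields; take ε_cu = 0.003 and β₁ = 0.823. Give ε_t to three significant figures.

ε_t ≈ 0.00358

a = A_s f_y/(0.85 f'_c b) = 14.699 in.
β₁ = 0.823, so c = a/β₁ = 14.699/0.823 = 17.860 in.
From the linear strain diagram with ε_cu = 0.003: ε_t = 0.003 (d − c)/c = 0.003 × (39.2 − 17.860)/17.860 = 0.00358.
ε_t < 0.004 — the section is over-reinforced for flexure under ACI limits.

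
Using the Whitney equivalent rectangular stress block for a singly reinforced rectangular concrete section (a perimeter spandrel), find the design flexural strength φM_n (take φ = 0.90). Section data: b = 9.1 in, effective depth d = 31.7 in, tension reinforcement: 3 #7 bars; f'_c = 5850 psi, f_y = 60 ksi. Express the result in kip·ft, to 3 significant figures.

A_s = 3 × 0.6 = 1.8 in².
T = A_s f_y = 1.8 × 60 = 108 kips.
a = T/(0.85 f'_c b) = 108/(0.85 × 5.85 × 9.1) = 2.387 in.
M_n = T(d − a/2) = 108 × (31.7 − 1.1935) = 3294.7 kip·in = 3294.7/12 = 274.56 kip·ft.
φM_n = 0.90 × 274.56 = 247.10 kip·ft.

φM_n ≈ 247 kip·ft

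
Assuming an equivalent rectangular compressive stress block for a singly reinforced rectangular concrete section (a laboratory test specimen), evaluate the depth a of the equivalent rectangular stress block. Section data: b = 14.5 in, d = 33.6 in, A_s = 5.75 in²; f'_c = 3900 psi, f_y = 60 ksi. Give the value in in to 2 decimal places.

T = A_s f_y = 5.75 × 60 = 345 kips.
a = T/(0.85 f'_c b) = 345/(0.85 × 3.9 × 14.5) = 7.18 in.

a ≈ 7.18 in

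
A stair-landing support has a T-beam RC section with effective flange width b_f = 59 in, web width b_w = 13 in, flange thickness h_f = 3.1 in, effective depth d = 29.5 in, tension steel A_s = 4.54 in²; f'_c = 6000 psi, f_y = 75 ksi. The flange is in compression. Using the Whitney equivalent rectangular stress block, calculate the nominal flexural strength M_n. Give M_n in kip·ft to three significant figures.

Tension: T = A_s f_y = 4.54 × 75 = 340.5 kips.
Try a within the flange: a = T/(0.85 f'_c b_f) = 340.5/(0.85 × 6 × 59) = 1.132 in.
Since a = 1.132 ≤ h_f = 3.1 in, the stress block lies entirely in the flange; analyse as a rectangular beam of width b_f.
M_n = T(d − a/2) = 340.5 × (29.5 − 0.566) = 9852.0 kip·in.
M_n = 9852.0/12 = 821.00 kip·ft.

M_n ≈ 821 kip·ft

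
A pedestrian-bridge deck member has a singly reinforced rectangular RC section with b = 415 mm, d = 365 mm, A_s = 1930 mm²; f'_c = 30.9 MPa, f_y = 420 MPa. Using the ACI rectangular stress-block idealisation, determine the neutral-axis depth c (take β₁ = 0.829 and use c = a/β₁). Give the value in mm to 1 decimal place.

T = A_s f_y = 1930 × 420 = 810600 N = 810.6 kN.
Setting C = 0.85 f'_c a b equal to T: a = 810600/(0.85 × 30.9 × 415) = 74.367 mm.
With β₁ = 0.829, c = a/β₁ = 74.367/0.829 = 89.7 mm.

c ≈ 89.7 mm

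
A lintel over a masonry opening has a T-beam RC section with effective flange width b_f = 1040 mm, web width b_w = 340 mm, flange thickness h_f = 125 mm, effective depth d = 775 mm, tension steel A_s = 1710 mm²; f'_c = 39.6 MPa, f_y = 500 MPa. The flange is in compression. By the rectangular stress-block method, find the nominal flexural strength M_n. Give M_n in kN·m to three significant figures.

Tension: T = A_s f_y = 1710 × 500 = 855000 N.
Try a within the flange: a = T/(0.85 f'_c b_f) = 855000/(0.85 × 39.6 × 1040) = 24.42 mm.
Since a = 24.42 ≤ h_f = 125 mm, the stress block lies entirely in the flange; analyse as a rectangular beam of width b_f.
M_n = T(d − a/2) = 855000 × (775 − 12.21) = 652.19 × 10⁶ N·mm.
M_n = 652.19 kN·m.

M_n ≈ 652 kN·m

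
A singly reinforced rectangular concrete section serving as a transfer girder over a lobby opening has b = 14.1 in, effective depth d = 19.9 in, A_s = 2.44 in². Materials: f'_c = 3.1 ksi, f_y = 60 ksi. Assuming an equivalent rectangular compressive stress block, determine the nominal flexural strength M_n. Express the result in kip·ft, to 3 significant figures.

M_n ≈ 219 kip·ft

T = A_s f_y = 2.44 × 60 = 146.4 kips.
a = T/(0.85 f'_c b) = 146.4/(0.85 × 3.1 × 14.1) = 3.940 in.
M_n = T(d − a/2) = 146.4 × (19.9 − 1.97) = 2625.0 kip·in = 2625.0/12 = 218.75 kip·ft.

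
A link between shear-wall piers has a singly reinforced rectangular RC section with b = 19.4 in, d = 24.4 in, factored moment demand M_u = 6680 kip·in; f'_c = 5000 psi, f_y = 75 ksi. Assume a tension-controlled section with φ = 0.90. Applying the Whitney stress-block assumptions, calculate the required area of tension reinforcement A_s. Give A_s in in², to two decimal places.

A_s ≈ 4.42 in²

M_n = M_u/φ = 6680/0.90 = 7422.22 kip·in.
From M_n = 0.85 f'_c a b (d − a/2):
a = d − √(d² − 2M_n/(0.85 f'_c b)) = 24.4 − √(24.4² − 2 × 7422.22/(0.85 × 5 × 19.4)) = 4.021 in.
A_s = 0.85 f'_c a b / f_y = 0.85 × 5 × 4.021 × 19.4 / 75 = 4.420 in².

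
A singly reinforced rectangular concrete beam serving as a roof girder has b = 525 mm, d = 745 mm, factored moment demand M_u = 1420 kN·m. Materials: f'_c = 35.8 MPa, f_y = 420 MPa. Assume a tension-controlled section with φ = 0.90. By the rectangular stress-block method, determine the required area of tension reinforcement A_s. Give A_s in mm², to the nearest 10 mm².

A_s ≈ 5590 mm²

M_n = M_u/φ = 1420/0.90 = 1577.78 kN·m.
With M_n = 0.85 f'_c a b (d − a/2), solve the quadratic for a:
a = d − √(d² − 2M_n/(0.85 f'_c b)) = 745 − √(745² − 2 × 1577.78×10⁶/(0.85 × 35.8 × 525)) = 147.08 mm.
A_s = 0.85 f'_c a b / f_y = 0.85 × 35.8 × 147.08 × 525 / 420 = 5594.6 mm².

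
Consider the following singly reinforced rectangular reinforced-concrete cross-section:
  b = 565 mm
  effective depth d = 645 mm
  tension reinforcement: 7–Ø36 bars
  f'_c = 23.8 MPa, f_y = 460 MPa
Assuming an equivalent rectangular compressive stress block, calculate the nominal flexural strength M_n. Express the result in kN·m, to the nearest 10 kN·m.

A_s = 7 × 1018 = 7126 mm².
T = A_s f_y = 7126 × 460 = 3277960 N = 3277.96 kN.
From C = T: a = T/(0.85 f'_c b) = 3277960/(0.85 × 23.8 × 565) = 286.79 mm.
M_n = T(d − a/2) = 3277.96 kN × (645 − 143.395) mm = 1644.24 kN·m.

M_n ≈ 1640 kN·m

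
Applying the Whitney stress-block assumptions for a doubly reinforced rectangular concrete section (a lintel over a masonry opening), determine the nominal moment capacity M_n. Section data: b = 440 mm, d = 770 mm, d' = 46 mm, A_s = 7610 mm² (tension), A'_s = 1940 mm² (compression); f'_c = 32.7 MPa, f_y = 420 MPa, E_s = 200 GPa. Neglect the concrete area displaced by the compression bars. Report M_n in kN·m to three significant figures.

M_n ≈ 2190 kN·m

Assume both tension and compression steel yield.
Net tension couple steel: A_s − A'_s = 5670 mm².
a = (A_s − A'_s) f_y / (0.85 f'_c b) = 2381400/(0.85 × 32.7 × 440) = 194.72 mm.
c = a/β₁ = 194.72/0.816 = 238.63 mm; ε'_s = 0.003(c − d')/c = 0.0024 ≥ f_y/E_s = 0.0021, so compression steel does yield.
M_n = (A_s − A'_s) f_y (d − a/2) + A'_s f_y (d − d') = [2381400 × (770 − 97.36) + 814800 × (770 − 46)] × 10⁻⁶ = 1601.82 + 589.92 = 2191.74 kN·m.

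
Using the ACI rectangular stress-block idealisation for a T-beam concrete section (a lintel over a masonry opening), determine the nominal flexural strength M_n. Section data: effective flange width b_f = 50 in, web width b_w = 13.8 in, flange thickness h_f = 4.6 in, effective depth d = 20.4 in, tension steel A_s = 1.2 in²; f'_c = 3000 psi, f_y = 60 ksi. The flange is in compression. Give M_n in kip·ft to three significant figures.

M_n ≈ 121 kip·ft

Tension: T = A_s f_y = 1.2 × 60 = 72 kips.
Try a within the flange: a = T/(0.85 f'_c b_f) = 72/(0.85 × 3 × 50) = 0.565 in.
Since a = 0.565 ≤ h_f = 4.6 in, the stress block lies entirely in the flange; analyse as a rectangular beam of width b_f.
M_n = T(d − a/2) = 72 × (20.4 − 0.2825) = 1448.5 kip·in.
M_n = 1448.5/12 = 120.71 kip·ft.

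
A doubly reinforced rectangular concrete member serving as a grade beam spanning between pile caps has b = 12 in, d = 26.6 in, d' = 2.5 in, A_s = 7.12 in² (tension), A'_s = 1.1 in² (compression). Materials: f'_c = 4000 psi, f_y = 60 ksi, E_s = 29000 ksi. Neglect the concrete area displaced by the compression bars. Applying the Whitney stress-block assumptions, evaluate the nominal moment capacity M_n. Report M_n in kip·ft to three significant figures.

M_n ≈ 800 kip·ft

Assume both steels yield.
a = (A_s − A'_s) f_y/(0.85 f'_c b) = (7.12 − 1.1) × 60/(0.85 × 4 × 12) = 8.853 in.
c = a/β₁ = 8.853/0.85 = 10.415 in; ε'_s = 0.003(c − d')/c = 0.0023 ≥ ε_y = 0.0021, so the compression steel yields.
M_n = (A_s − A'_s) f_y (d − a/2) + A'_s f_y (d − d') = 361.2 × (26.6 − 4.4265) + 66 × (26.6 − 2.5) = 8009.1 + 1590.6 = 9599.7 kip·in = 9599.7/12 = 799.98 kip·ft.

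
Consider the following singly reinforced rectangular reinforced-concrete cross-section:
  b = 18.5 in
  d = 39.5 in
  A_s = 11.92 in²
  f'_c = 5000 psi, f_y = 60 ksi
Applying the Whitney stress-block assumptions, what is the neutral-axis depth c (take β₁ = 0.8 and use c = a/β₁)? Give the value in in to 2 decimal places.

c ≈ 11.37 in

T = A_s f_y = 11.92 × 60 = 715.2 kips.
a = T/(0.85 f'_c b) = 715.2/(0.85 × 5 × 18.5) = 9.0963 in.
With β₁ = 0.8, c = a/β₁ = 9.0963/0.8 = 11.37 in.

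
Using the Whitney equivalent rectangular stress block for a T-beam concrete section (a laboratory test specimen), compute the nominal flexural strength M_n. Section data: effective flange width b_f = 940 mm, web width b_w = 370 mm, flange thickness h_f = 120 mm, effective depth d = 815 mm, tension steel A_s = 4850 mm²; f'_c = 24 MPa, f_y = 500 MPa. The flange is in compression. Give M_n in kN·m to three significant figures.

M_n ≈ 1820 kN·m

Tension: T = A_s f_y = 4850 × 500 = 2425000 N.
Try a within the flange: a = T/(0.85 f'_c b_f) = 2425000/(0.85 × 24 × 940) = 126.46 mm.
a = 126.46 > h_f = 120 mm: the block extends into the web. Split into flange-overhang and web parts.
C_f = 0.85 f'_c (b_f − b_w) h_f = 0.85 × 24 × (940 − 370) × 120 = 1395360 N.
Remaining web compression depth: a_w = (T − C_f)/(0.85 f'_c b_w) = (2425000 − 1395360)/(0.85 × 24 × 370) = 136.41 mm.
M_n = C_f(d − h_f/2) + (T − C_f)(d − a_w/2) = 1395360 × (815 − 60) + 1029640 × (815 − 68.205) = 1053.50 + 768.93 = 1822.43 × 10⁶ N·mm.
M_n = 1822.43 kN·m.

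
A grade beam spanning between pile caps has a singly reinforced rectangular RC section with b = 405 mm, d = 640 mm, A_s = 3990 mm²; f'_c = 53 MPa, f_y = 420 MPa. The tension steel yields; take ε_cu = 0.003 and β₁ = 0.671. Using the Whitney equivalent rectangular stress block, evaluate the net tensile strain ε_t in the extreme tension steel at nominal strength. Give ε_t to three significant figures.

a = A_s f_y/(0.85 f'_c b) = 91.85 mm.
β₁ = 0.671, so c = a/β₁ = 91.85/0.671 = 136.89 mm.
From the linear strain diagram with ε_cu = 0.003: ε_t = 0.003 (d − c)/c = 0.003 × (640 − 136.89)/136.89 = 0.0110.
Since ε_t ≥ 0.005, the section is tension-controlled.

ε_t ≈ 0.0110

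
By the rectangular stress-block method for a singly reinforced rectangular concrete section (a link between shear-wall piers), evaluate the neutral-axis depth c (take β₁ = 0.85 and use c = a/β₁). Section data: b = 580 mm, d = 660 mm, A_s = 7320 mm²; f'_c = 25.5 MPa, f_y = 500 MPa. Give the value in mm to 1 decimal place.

T = A_s f_y = 7320 × 500 = 3660000 N = 3660 kN.
Setting C = 0.85 f'_c a b equal to T: a = 3660000/(0.85 × 25.5 × 580) = 291.135 mm.
With β₁ = 0.85, c = a/β₁ = 291.135/0.85 = 342.5 mm.

c ≈ 342.5 mm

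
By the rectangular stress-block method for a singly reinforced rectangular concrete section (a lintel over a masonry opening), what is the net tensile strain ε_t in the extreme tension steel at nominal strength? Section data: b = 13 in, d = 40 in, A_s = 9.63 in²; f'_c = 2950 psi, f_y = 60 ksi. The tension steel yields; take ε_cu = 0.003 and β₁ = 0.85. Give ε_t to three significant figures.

ε_t ≈ 0.00275

a = A_s f_y/(0.85 f'_c b) = 17.725 in.
β₁ = 0.85, so c = a/β₁ = 17.725/0.85 = 20.853 in.
From the linear strain diagram with ε_cu = 0.003: ε_t = 0.003 (d − c)/c = 0.003 × (40 − 20.853)/20.853 = 0.00275.
ε_t < 0.004 — the section is over-reinforced for flexure under ACI limits.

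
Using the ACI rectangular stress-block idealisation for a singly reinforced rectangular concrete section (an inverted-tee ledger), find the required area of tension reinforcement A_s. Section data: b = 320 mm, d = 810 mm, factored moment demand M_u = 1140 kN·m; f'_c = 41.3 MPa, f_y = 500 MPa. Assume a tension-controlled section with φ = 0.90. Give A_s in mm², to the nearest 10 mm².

A_s ≈ 3460 mm²

M_n = M_u/φ = 1140/0.90 = 1266.67 kN·m.
With M_n = 0.85 f'_c a b (d − a/2), solve the quadratic for a:
a = d − √(d² − 2M_n/(0.85 f'_c b)) = 810 − √(810² − 2 × 1266.67×10⁶/(0.85 × 41.3 × 320)) = 153.81 mm.
A_s = 0.85 f'_c a b / f_y = 0.85 × 41.3 × 153.81 × 320 / 500 = 3455.7 mm².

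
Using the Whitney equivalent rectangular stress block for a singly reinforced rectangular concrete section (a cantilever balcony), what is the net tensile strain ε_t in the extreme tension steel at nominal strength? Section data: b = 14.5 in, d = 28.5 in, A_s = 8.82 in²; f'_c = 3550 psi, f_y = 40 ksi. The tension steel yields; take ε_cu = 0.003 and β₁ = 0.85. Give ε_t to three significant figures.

ε_t ≈ 0.00601

a = A_s f_y/(0.85 f'_c b) = 8.063 in.
β₁ = 0.85, so c = a/β₁ = 8.063/0.85 = 9.486 in.
From the linear strain diagram with ε_cu = 0.003: ε_t = 0.003 (d − c)/c = 0.003 × (28.5 − 9.486)/9.486 = 0.00601.
Since ε_t ≥ 0.005, the section is tension-controlled.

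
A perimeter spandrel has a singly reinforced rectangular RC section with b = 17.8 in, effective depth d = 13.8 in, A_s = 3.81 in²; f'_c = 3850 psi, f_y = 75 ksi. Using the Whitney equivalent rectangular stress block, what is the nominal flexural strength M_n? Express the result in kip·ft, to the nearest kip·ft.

M_n ≈ 270 kip·ft

T = A_s f_y = 3.81 × 75 = 285.75 kips.
a = T/(0.85 f'_c b) = 285.75/(0.85 × 3.85 × 17.8) = 4.906 in.
M_n = T(d − a/2) = 285.75 × (13.8 − 2.453) = 3242.4 kip·in = 3242.4/12 = 270.20 kip·ft.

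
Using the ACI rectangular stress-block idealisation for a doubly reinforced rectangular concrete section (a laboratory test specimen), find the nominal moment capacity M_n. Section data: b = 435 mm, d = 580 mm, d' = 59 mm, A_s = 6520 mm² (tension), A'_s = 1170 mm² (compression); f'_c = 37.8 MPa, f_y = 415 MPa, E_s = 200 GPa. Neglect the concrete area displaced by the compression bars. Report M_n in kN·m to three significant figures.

Assume both tension and compression steel yield.
Net tension couple steel: A_s − A'_s = 5350 mm².
a = (A_s − A'_s) f_y / (0.85 f'_c b) = 2220250/(0.85 × 37.8 × 435) = 158.86 mm.
c = a/β₁ = 158.86/0.78 = 203.67 mm; ε'_s = 0.003(c − d')/c = 0.0021 ≥ f_y/E_s = 0.0021, so compression steel does yield.
M_n = (A_s − A'_s) f_y (d − a/2) + A'_s f_y (d − d') = [2220250 × (580 − 79.43) + 485550 × (580 − 59)] × 10⁻⁶ = 1111.39 + 252.97 = 1364.36 kN·m.

M_n ≈ 1360 kN·m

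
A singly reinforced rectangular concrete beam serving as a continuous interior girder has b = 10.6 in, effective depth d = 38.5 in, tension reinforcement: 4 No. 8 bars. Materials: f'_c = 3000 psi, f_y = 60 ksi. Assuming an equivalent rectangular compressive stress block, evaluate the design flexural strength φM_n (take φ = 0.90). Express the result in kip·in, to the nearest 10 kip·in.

φM_n ≈ 5970 kip·in

A_s = 4 × 0.79 = 3.16 in².
T = A_s f_y = 3.16 × 60 = 189.6 kips.
a = T/(0.85 f'_c b) = 189.6/(0.85 × 3 × 10.6) = 7.014 in.
M_n = T(d − a/2) = 189.6 × (38.5 − 3.507) = 6634.7 kip·in.
φM_n = 0.90 × 6634.7 = 5971.2 kip·in.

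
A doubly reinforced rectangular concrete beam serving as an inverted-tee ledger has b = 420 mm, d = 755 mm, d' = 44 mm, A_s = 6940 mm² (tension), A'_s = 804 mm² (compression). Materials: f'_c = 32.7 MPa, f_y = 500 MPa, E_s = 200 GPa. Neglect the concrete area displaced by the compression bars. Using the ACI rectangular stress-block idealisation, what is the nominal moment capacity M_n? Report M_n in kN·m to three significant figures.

Assume both tension and compression steel yield.
Net tension couple steel: A_s − A'_s = 6136 mm².
a = (A_s − A'_s) f_y / (0.85 f'_c b) = 3068000/(0.85 × 32.7 × 420) = 262.81 mm.
c = a/β₁ = 262.81/0.816 = 322.07 mm; ε'_s = 0.003(c − d')/c = 0.0026 ≥ f_y/E_s = 0.0025, so compression steel does yield.
M_n = (A_s − A'_s) f_y (d − a/2) + A'_s f_y (d − d') = [3068000 × (755 − 131.405) + 402000 × (755 − 44)] × 10⁻⁶ = 1913.19 + 285.82 = 2199.01 kN·m.

M_n ≈ 2200 kN·m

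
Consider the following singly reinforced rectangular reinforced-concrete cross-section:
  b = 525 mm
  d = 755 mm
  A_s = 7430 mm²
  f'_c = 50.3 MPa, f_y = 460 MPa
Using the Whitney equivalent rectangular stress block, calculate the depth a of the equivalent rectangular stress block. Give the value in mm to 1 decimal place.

a ≈ 152.3 mm

T = A_s f_y = 7430 × 460 = 3417800 N = 3417.8 kN.
Setting C = 0.85 f'_c a b equal to T: a = 3417800/(0.85 × 50.3 × 525) = 152.3 mm.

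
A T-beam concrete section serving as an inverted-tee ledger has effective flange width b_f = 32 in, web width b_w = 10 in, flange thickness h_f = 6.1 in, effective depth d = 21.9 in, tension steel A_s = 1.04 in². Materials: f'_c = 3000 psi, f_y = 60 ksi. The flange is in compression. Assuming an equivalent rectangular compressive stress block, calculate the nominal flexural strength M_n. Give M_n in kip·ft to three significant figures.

M_n ≈ 112 kip·ft

Tension: T = A_s f_y = 1.04 × 60 = 62.4 kips.
Try a within the flange: a = T/(0.85 f'_c b_f) = 62.4/(0.85 × 3 × 32) = 0.765 in.
Since a = 0.765 ≤ h_f = 6.1 in, the stress block lies entirely in the flange; analyse as a rectangular beam of width b_f.
M_n = T(d − a/2) = 62.4 × (21.9 − 0.3825) = 1342.7 kip·in.
M_n = 1342.7/12 = 111.89 kip·ft.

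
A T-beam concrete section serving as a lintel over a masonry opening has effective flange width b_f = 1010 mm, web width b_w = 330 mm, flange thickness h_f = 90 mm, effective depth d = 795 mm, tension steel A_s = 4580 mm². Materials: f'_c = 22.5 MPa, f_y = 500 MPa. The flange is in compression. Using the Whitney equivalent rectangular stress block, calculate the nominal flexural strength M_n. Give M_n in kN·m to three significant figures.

M_n ≈ 1670 kN·m

Tension: T = A_s f_y = 4580 × 500 = 2290000 N.
Try a within the flange: a = T/(0.85 f'_c b_f) = 2290000/(0.85 × 22.5 × 1010) = 118.55 mm.
a = 118.55 > h_f = 90 mm: the block extends into the web. Split into flange-overhang and web parts.
C_f = 0.85 f'_c (b_f − b_w) h_f = 0.85 × 22.5 × (1010 − 330) × 90 = 1170450 N.
Remaining web compression depth: a_w = (T − C_f)/(0.85 f'_c b_w) = (2290000 − 1170450)/(0.85 × 22.5 × 330) = 177.39 mm.
M_n = C_f(d − h_f/2) + (T − C_f)(d − a_w/2) = 1170450 × (795 − 45) + 1119550 × (795 − 88.695) = 877.84 + 790.74 = 1668.58 × 10⁶ N·mm.
M_n = 1668.58 kN·m.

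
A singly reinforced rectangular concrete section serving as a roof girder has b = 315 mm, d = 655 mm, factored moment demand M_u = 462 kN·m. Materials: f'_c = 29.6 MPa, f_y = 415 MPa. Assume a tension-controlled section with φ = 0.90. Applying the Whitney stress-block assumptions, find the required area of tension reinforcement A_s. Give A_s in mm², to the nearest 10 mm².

M_n = M_u/φ = 462/0.90 = 513.333 kN·m.
With M_n = 0.85 f'_c a b (d − a/2), solve the quadratic for a:
a = d − √(d² − 2M_n/(0.85 f'_c b)) = 655 − √(655² − 2 × 513.333×10⁶/(0.85 × 29.6 × 315)) = 107.75 mm.
A_s = 0.85 f'_c a b / f_y = 0.85 × 29.6 × 107.75 × 315 / 415 = 2057.7 mm².

A_s ≈ 2060 mm²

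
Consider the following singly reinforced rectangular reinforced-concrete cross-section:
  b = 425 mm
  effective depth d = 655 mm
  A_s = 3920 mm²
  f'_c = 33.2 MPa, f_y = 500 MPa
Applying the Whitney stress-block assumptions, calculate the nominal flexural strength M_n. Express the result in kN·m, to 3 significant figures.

T = A_s f_y = 3920 × 500 = 1960000 N = 1960 kN.
From C = T: a = T/(0.85 f'_c b) = 1960000/(0.85 × 33.2 × 425) = 163.42 mm.
M_n = T(d − a/2) = 1960 kN × (655 − 81.71) mm = 1123.65 kN·m.

M_n ≈ 1120 kN·m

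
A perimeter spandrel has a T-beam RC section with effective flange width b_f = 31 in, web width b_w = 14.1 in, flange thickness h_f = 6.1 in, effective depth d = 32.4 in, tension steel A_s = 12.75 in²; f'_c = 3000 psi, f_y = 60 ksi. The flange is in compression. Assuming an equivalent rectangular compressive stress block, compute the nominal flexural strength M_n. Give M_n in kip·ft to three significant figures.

M_n ≈ 1710 kip·ft

Tension: T = A_s f_y = 12.75 × 60 = 765 kips.
Try a within the flange: a = T/(0.85 f'_c b_f) = 765/(0.85 × 3 × 31) = 9.677 in.
a = 9.677 > h_f = 6.1 in: the block extends into the web. Split into flange-overhang and web parts.
C_f = 0.85 f'_c (b_f − b_w) h_f = 0.85 × 3 × (31 − 14.1) × 6.1 = 262.9 kips.
Remaining web compression depth: a_w = (T − C_f)/(0.85 f'_c b_w) = (765 − 262.9)/(0.85 × 3 × 14.1) = 13.965 in.
M_n = C_f(d − h_f/2) + (T − C_f)(d − a_w/2) = 262.9 × (32.4 − 3.05) + 502.1 × (32.4 − 6.9825) = 7716.1 + 12762.1 = 20478.2 kip·in.
M_n = 20478.2/12 = 1706.52 kip·ft.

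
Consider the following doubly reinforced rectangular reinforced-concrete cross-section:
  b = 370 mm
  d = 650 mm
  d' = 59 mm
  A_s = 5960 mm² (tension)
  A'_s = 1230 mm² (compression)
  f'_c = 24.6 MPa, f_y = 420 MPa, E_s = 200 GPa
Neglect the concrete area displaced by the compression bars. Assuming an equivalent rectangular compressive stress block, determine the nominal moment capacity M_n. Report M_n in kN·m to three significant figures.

Assume both tension and compression steel yield.
Net tension couple steel: A_s − A'_s = 4730 mm².
a = (A_s − A'_s) f_y / (0.85 f'_c b) = 1986600/(0.85 × 24.6 × 370) = 256.78 mm.
c = a/β₁ = 256.78/0.85 = 302.09 mm; ε'_s = 0.003(c − d')/c = 0.0024 ≥ f_y/E_s = 0.0021, so compression steel does yield.
M_n = (A_s − A'_s) f_y (d − a/2) + A'_s f_y (d − d') = [1986600 × (650 − 128.39) + 516600 × (650 − 59)] × 10⁻⁶ = 1036.23 + 305.31 = 1341.54 kN·m.

M_n ≈ 1340 kN·m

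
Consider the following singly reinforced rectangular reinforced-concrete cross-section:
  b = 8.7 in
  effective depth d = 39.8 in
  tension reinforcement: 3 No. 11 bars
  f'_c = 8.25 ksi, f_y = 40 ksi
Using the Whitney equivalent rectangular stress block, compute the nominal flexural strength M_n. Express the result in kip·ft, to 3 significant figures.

A_s = 3 × 1.56 = 4.68 in².
T = A_s f_y = 4.68 × 40 = 187.2 kips.
a = T/(0.85 f'_c b) = 187.2/(0.85 × 8.25 × 8.7) = 3.068 in.
M_n = T(d − a/2) = 187.2 × (39.8 − 1.534) = 7163.4 kip·in = 7163.4/12 = 596.95 kip·ft.

M_n ≈ 597 kip·ft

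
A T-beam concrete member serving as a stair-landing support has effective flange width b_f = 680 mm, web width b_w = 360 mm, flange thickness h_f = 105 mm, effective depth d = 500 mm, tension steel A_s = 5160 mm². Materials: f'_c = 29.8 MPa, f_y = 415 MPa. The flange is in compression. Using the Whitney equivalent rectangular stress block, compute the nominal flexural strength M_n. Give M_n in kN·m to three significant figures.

M_n ≈ 935 kN·m

Tension: T = A_s f_y = 5160 × 415 = 2141400 N.
Try a within the flange: a = T/(0.85 f'_c b_f) = 2141400/(0.85 × 29.8 × 680) = 124.32 mm.
a = 124.32 > h_f = 105 mm: the block extends into the web. Split into flange-overhang and web parts.
C_f = 0.85 f'_c (b_f − b_w) h_f = 0.85 × 29.8 × (680 − 360) × 105 = 851088 N.
Remaining web compression depth: a_w = (T − C_f)/(0.85 f'_c b_w) = (2141400 − 851088)/(0.85 × 29.8 × 360) = 141.50 mm.
M_n = C_f(d − h_f/2) + (T − C_f)(d − a_w/2) = 851088 × (500 − 52.5) + 1290312 × (500 − 70.75) = 380.86 + 553.87 = 934.73 × 10⁶ N·mm.
M_n = 934.73 kN·m.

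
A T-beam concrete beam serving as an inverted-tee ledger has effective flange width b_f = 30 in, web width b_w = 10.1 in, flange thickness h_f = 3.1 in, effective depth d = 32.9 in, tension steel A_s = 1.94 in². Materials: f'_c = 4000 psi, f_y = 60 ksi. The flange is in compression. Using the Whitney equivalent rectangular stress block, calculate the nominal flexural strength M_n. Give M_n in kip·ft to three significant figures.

M_n ≈ 314 kip·ft

Tension: T = A_s f_y = 1.94 × 60 = 116.4 kips.
Try a within the flange: a = T/(0.85 f'_c b_f) = 116.4/(0.85 × 4 × 30) = 1.141 in.
Since a = 1.141 ≤ h_f = 3.1 in, the stress block lies entirely in the flange; analyse as a rectangular beam of width b_f.
M_n = T(d − a/2) = 116.4 × (32.9 − 0.5705) = 3763.2 kip·in.
M_n = 3763.2/12 = 313.60 kip·ft.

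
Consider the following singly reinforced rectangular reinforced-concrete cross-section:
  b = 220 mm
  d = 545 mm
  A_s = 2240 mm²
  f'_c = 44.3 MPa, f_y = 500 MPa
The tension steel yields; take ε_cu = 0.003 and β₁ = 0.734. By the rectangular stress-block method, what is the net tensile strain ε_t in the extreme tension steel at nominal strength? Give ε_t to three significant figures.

a = A_s f_y/(0.85 f'_c b) = 135.20 mm.
β₁ = 0.734, so c = a/β₁ = 135.20/0.734 = 184.20 mm.
From the linear strain diagram with ε_cu = 0.003: ε_t = 0.003 (d − c)/c = 0.003 × (545 − 184.20)/184.20 = 0.00588.
Since ε_t ≥ 0.005, the section is tension-controlled.

ε_t ≈ 0.00588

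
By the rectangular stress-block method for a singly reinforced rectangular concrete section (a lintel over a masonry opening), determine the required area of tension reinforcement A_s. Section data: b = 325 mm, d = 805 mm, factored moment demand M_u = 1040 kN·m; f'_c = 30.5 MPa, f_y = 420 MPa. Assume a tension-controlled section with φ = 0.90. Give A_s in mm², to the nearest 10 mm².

A_s ≈ 3890 mm²

M_n = M_u/φ = 1040/0.90 = 1155.56 kN·m.
With M_n = 0.85 f'_c a b (d − a/2), solve the quadratic for a:
a = d − √(d² − 2M_n/(0.85 f'_c b)) = 805 − √(805² − 2 × 1155.56×10⁶/(0.85 × 30.5 × 325)) = 193.67 mm.
A_s = 0.85 f'_c a b / f_y = 0.85 × 30.5 × 193.67 × 325 / 420 = 3885.2 mm².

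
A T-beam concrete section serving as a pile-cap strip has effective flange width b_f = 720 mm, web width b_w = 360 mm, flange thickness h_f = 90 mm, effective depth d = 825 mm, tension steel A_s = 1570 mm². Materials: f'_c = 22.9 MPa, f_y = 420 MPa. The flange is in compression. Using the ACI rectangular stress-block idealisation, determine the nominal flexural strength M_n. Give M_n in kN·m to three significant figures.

Tension: T = A_s f_y = 1570 × 420 = 659400 N.
Try a within the flange: a = T/(0.85 f'_c b_f) = 659400/(0.85 × 22.9 × 720) = 47.05 mm.
Since a = 47.05 ≤ h_f = 90 mm, the stress block lies entirely in the flange; analyse as a rectangular beam of width b_f.
M_n = T(d − a/2) = 659400 × (825 − 23.525) = 528.49 × 10⁶ N·mm.
M_n = 528.49 kN·m.

M_n ≈ 528 kN·m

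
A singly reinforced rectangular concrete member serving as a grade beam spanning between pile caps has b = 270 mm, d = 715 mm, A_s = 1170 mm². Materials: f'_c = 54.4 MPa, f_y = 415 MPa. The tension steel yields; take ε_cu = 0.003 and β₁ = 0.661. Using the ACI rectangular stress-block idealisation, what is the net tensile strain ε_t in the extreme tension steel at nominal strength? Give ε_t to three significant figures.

ε_t ≈ 0.0335

a = A_s f_y/(0.85 f'_c b) = 38.89 mm.
β₁ = 0.661, so c = a/β₁ = 38.89/0.661 = 58.84 mm.
From the linear strain diagram with ε_cu = 0.003: ε_t = 0.003 (d − c)/c = 0.003 × (715 − 58.84)/58.84 = 0.0335.
Since ε_t ≥ 0.005, the section is tension-controlled.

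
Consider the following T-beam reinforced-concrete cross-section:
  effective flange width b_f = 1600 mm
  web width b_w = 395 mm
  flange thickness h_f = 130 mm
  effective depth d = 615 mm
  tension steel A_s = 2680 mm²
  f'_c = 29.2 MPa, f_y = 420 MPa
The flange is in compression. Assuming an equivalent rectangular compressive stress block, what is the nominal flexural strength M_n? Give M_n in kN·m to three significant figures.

Tension: T = A_s f_y = 2680 × 420 = 1125600 N.
Try a within the flange: a = T/(0.85 f'_c b_f) = 1125600/(0.85 × 29.2 × 1600) = 28.34 mm.
Since a = 28.34 ≤ h_f = 130 mm, the stress block lies entirely in the flange; analyse as a rectangular beam of width b_f.
M_n = T(d − a/2) = 1125600 × (615 − 14.17) = 676.29 × 10⁶ N·mm.
M_n = 676.29 kN·m.

M_n ≈ 676 kN·m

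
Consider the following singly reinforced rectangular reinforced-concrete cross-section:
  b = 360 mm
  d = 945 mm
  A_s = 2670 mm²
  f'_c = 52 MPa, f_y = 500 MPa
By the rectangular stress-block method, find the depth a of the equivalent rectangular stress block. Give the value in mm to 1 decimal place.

T = A_s f_y = 2670 × 500 = 1335000 N = 1335 kN.
Setting C = 0.85 f'_c a b equal to T: a = 1335000/(0.85 × 52 × 360) = 83.9 mm.

a ≈ 83.9 mm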